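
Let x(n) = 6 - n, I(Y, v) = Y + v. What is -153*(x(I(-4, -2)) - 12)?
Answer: 0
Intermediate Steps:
-153*(x(I(-4, -2)) - 12) = -153*((6 - (-4 - 2)) - 12) = -153*((6 - 1*(-6)) - 12) = -153*((6 + 6) - 12) = -153*(12 - 12) = -153*0 = 0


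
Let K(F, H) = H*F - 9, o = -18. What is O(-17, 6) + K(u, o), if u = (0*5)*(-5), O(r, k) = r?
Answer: -26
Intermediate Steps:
u = 0 (u = 0*(-5) = 0)
K(F, H) = -9 + F*H (K(F, H) = F*H - 9 = -9 + F*H)
O(-17, 6) + K(u, o) = -17 + (-9 + 0*(-18)) = -17 + (-9 + 0) = -17 - 9 = -26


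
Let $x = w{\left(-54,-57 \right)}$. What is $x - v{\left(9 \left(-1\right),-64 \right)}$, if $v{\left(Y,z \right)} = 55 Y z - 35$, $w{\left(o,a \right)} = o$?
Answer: $-31699$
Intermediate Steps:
$v{\left(Y,z \right)} = -35 + 55 Y z$ ($v{\left(Y,z \right)} = 55 Y z - 35 = -35 + 55 Y z$)
$x = -54$
$x - v{\left(9 \left(-1\right),-64 \right)} = -54 - \left(-35 + 55 \cdot 9 \left(-1\right) \left(-64\right)\right) = -54 - \left(-35 + 55 \left(-9\right) \left(-64\right)\right) = -54 - \left(-35 + 31680\right) = -54 - 31645 = -31699$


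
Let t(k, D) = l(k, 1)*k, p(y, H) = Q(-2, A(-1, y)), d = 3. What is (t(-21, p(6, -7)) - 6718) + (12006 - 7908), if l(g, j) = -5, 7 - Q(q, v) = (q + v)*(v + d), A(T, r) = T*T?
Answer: -2515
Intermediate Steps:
A(T, r) = T²
Q(q, v) = 7 - (3 + v)*(q + v) (Q(q, v) = 7 - (q + v)*(v + 3) = 7 - (q + v)*(3 + v) = 7 - (3 + v)*(q + v))
p(y, H) = 11 (p(y, H) = 7 - ((-1)²)² - 3*(-2) - 3*(-1)² - 1*(-2)*(-1)² = 7 - 1*1² + 6 - 3*1 - 1*(-2)*1 = 7 - 1*1 + 6 - 3 + 2 = 7 - 1 + 6 - 3 + 2 = 11)
t(k, D) = -5*k
(t(-21, p(6, -7)) - 6718) + (12006 - 7908) = (-5*(-21) - 6718) + (12006 - 7908) = (105 - 6718) + 4098 = -6613 + 4098 = -2515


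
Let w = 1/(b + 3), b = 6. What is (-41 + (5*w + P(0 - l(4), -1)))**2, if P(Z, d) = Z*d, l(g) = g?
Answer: 107584/81 ≈ 1328.2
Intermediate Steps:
w = 1/9 (w = 1/(6 + 3) = 1/9 ≈ 0.11111)
(-41 + (5*w + P(0 - l(4), -1)))**2 = (-41 + (5*(1/9) + (0 - 1*4)*(-1)))**2 = (-41 + (5/9 + (0 - 4)*(-1)))**2 = (-41 + (5/9 - 4*(-1)))**2 = (-41 + (5/9 + 4))**2 = (-41 + 41/9)**2 = (-328/9)**2 = 107584/81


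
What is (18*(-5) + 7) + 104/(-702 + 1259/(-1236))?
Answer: -72249817/868931 ≈ -83.148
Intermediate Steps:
(18*(-5) + 7) + 104/(-702 + 1259/(-1236)) = (-90 + 7) + 104/(-702 + 1259*(-1/1236)) = -83 + 104/(-702 - 1259/1236) = -83 + 104/(-868931/1236) = -83 - 1236/868931*104 = -83 - 128544/868931 = -72249817/868931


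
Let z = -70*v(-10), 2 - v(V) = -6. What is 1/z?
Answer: -1/560 ≈ -0.0017857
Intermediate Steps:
v(V) = 8 (v(V) = 2 - 1*(-6) = 2 + 6 = 8)
z = -560 (z = -70*8 = -560)
1/z = 1/(-560) = -1/560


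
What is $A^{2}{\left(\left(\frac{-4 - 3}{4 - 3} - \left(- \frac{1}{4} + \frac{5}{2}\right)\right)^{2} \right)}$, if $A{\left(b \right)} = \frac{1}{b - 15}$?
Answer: $\frac{256}{1274641} \approx 0.00020084$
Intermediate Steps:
$A{\left(b \right)} = \frac{1}{-15 + b}$
$A^{2}{\left(\left(\frac{-4 - 3}{4 - 3} - \left(- \frac{1}{4} + \frac{5}{2}\right)\right)^{2} \right)} = \left(\frac{1}{-15 + \left(\frac{-4 - 3}{4 - 3} - \left(- \frac{1}{4} + \frac{5}{2}\right)\right)^{2}}\right)^{2} = \left(\frac{1}{-15 + \left(- \frac{7}{1} - \frac{9}{4}\right)^{2}}\right)^{2} = \left(\frac{1}{-15 + \left(\left(-7\right) 1 + \left(- \frac{5}{2} + \frac{1}{4}\right)\right)^{2}}\right)^{2} = \left(\frac{1}{-15 + \left(-7 - \frac{9}{4}\right)^{2}}\right)^{2} = \left(\frac{1}{-15 + \left(- \frac{37}{4}\right)^{2}}\right)^{2} = \left(\frac{1}{-15 + \frac{1369}{16}}\right)^{2} = \left(\frac{1}{\frac{1129}{16}}\right)^{2} = \left(\frac{16}{1129}\right)^{2} = \frac{256}{1274641}$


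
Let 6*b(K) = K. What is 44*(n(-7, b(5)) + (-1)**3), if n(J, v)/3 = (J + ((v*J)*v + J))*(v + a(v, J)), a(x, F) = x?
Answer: -37741/9 ≈ -4193.4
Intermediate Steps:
b(K) = K/6
n(J, v) = 6*v*(2*J + J*v**2) (n(J, v) = 3*((J + ((v*J)*v + J))*(v + v)) = 3*((J + ((J*v)*v + J))*(2*v)) = 3*((J + (J*v**2 + J))*(2*v)) = 3*((J + (J + J*v**2))*(2*v)) = 3*((2*J + J*v**2)*(2*v)) = 3*(2*v*(2*J + J*v**2)) = 6*v*(2*J + J*v**2))
44*(n(-7, b(5)) + (-1)**3) = 44*(6*(-7)*((1/6)*5)*(2 + ((1/6)*5)**2) + (-1)**3) = 44*(6*(-7)*(5/6)*(2 + (5/6)**2) - 1) = 44*(6*(-7)*(5/6)*(2 + 25/36) - 1) = 44*(6*(-7)*(5/6)*(97/36) - 1) = 44*(-3395/36 - 1) = 44*(-3431/36) = -37741/9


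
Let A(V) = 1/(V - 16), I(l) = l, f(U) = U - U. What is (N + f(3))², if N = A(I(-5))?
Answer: 1/441 ≈ 0.0022676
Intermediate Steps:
f(U) = 0
A(V) = 1/(-16 + V)
N = -1/21 (N = 1/(-16 - 5) = 1/(-21) = -1/21 ≈ -0.047619)
(N + f(3))² = (-1/21 + 0)² = (-1/21)² = 1/441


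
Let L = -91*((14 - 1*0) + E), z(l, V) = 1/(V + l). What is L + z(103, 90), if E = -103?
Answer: 1563108/193 ≈ 8099.0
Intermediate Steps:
L = 8099 (L = -91*((14 - 1*0) - 103) = -91*((14 + 0) - 103) = -91*(14 - 103) = -91*(-89) = 8099)
L + z(103, 90) = 8099 + 1/(90 + 103) = 8099 + 1/193 = 1563108/193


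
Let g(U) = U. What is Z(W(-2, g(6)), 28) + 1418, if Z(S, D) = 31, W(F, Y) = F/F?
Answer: 1449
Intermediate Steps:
W(F, Y) = 1
Z(W(-2, g(6)), 28) + 1418 = 31 + 1418 = 1449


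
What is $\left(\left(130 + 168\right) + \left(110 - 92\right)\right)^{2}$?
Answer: $99856$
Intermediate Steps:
$\left(\left(130 + 168\right) + \left(110 - 92\right)\right)^{2} = \left(298 + 18\right)^{2} = 316^{2} = 99856$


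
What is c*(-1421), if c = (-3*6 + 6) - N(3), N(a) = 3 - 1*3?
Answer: 17052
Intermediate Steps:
N(a) = 0 (N(a) = 3 - 3 = 0)
c = -12 (c = (-3*6 + 6) - 1*0 = (-18 + 6) + 0 = -12 + 0 = -12)
c*(-1421) = -12*(-1421) = 17052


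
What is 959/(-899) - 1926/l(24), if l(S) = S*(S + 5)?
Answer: -13787/3596 ≈ -3.8340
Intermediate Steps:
l(S) = S*(5 + S)
959/(-899) - 1926/l(24) = 959/(-899) - 1926*1/(24*(5 + 24)) = 959*(-1/899) - 1926/(24*29) = -959/899 - 1926/696 = -959/899 - 1926*1/696 = -959/899 - 321/116 = -13787/3596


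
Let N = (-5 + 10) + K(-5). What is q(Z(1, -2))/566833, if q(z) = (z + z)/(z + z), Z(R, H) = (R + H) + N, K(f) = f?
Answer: 1/566833 ≈ 1.7642e-6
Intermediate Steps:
N = 0 (N = (-5 + 10) - 5 = 5 - 5 = 0)
Z(R, H) = H + R (Z(R, H) = (R + H) + 0 = (H + R) + 0 = H + R)
q(z) = 1 (q(z) = (2*z)/((2*z)) = (2*z)*(1/(2*z)) = 1)
q(Z(1, -2))/566833 = 1/566833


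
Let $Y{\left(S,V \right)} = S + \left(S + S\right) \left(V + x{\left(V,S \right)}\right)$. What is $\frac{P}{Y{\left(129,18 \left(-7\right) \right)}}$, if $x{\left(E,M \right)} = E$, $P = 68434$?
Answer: $- \frac{68434}{64887} \approx -1.0547$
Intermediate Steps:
$Y{\left(S,V \right)} = S + 4 S V$ ($Y{\left(S,V \right)} = S + \left(S + S\right) \left(V + V\right) = S + 2 S 2 V = S + 4 S V$)
$\frac{P}{Y{\left(129,18 \left(-7\right) \right)}} = \frac{68434}{129 \left(1 + 4 \cdot 18 \left(-7\right)\right)} = \frac{68434}{129 \left(1 + 4 \left(-126\right)\right)} = \frac{68434}{129 \left(1 - 504\right)} = \frac{68434}{129 \left(-503\right)} = \frac{68434}{-64887} = 68434 \left(- \frac{1}{64887}\right) = - \frac{68434}{64887}$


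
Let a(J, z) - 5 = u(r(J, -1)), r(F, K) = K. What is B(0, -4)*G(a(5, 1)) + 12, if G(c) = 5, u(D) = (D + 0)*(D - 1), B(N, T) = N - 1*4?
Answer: -8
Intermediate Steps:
B(N, T) = -4 + N (B(N, T) = N - 4 = -4 + N)
u(D) = D*(-1 + D)
a(J, z) = 7 (a(J, z) = 5 - (-1 - 1) = 5 - 1*(-2) = 5 + 2 = 7)
B(0, -4)*G(a(5, 1)) + 12 = (-4 + 0)*5 + 12 = -4*5 + 12 = -20 + 12 = -8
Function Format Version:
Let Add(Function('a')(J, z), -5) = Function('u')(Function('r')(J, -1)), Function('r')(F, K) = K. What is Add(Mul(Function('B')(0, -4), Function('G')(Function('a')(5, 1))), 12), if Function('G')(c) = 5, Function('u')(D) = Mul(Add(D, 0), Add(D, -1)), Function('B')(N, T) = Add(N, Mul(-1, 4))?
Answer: -8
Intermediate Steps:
Function('B')(N, T) = Add(-4, N) (Function('B')(N, T) = Add(N, -4) = Add(-4, N))
Function('u')(D) = Mul(D, Add(-1, D))
Function('a')(J, z) = 7 (Function('a')(J, z) = Add(5, Mul(-1, Add(-1, -1))) = Add(5, Mul(-1, -2)) = Add(5, 2) = 7)
Add(Mul(Function('B')(0, -4), Function('G')(Function('a')(5, 1))), 12) = Add(Mul(Add(-4, 0), 5), 12) = Add(Mul(-4, 5), 12) = Add(-20, 12) = -8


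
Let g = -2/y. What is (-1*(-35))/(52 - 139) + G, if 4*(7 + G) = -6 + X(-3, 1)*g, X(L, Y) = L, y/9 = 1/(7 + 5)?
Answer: -1201/174 ≈ -6.9023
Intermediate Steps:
y = ¾ (y = 9/(7 + 5) = 9/12 = 9*(1/12) = ¾ ≈ 0.75000)
g = -8/3 (g = -2/¾ = -2*4/3 = -8/3 ≈ -2.6667)
G = -13/2 (G = -7 + (-6 - 3*(-8/3))/4 = -7 + (-6 + 8)/4 = -7 + (¼)*2 = -7 + ½ = -13/2 ≈ -6.5000)
(-1*(-35))/(52 - 139) + G = (-1*(-35))/(52 - 139) - 13/2 = 35/(-87) - 13/2 = -1/87*35 - 13/2 = -35/87 - 13/2 = -1201/174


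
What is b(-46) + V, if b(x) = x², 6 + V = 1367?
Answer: 3477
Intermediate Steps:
V = 1361 (V = -6 + 1367 = 1361)
b(-46) + V = (-46)² + 1361 = 2116 + 1361 = 3477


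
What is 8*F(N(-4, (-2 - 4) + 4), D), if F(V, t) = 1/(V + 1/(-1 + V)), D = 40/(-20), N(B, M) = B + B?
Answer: -72/73 ≈ -0.98630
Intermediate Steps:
N(B, M) = 2*B
D = -2 (D = 40*(-1/20) = -2)
8*F(N(-4, (-2 - 4) + 4), D) = 8*((-1 + 2*(-4))/(1 + (2*(-4))² - 2*(-4))) = 8*((-1 - 8)/(1 + (-8)² - 1*(-8))) = 8*(-9/(1 + 64 + 8)) = 8*(-9/73) = -72/73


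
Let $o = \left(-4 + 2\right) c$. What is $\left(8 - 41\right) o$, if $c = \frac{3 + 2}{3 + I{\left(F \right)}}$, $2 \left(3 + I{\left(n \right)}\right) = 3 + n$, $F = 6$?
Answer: $\frac{220}{3} \approx 73.333$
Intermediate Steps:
$I{\left(n \right)} = - \frac{3}{2} + \frac{n}{2}$ ($I{\left(n \right)} = -3 + \frac{3 + n}{2} = -3 + \left(\frac{3}{2} + \frac{n}{2}\right) = - \frac{3}{2} + \frac{n}{2}$)
$c = \frac{10}{9}$ ($c = \frac{3 + 2}{3 + \left(- \frac{3}{2} + \frac{1}{2} \cdot 6\right)} = \frac{5}{3 + \left(- \frac{3}{2} + 3\right)} = \frac{5}{3 + \frac{3}{2}} = \frac{5}{\frac{9}{2}} = 5 \cdot \frac{2}{9} = \frac{10}{9} \approx 1.1111$)
$o = - \frac{20}{9}$ ($o = \left(-4 + 2\right) \frac{10}{9} = \left(-2\right) \frac{10}{9} = - \frac{20}{9} \approx -2.2222$)
$\left(8 - 41\right) o = \left(8 - 41\right) \left(- \frac{20}{9}\right) = \left(-33\right) \left(- \frac{20}{9}\right) = \frac{220}{3}$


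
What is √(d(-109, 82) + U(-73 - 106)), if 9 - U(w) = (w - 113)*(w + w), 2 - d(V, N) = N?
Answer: 3*I*√11623 ≈ 323.43*I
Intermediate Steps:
d(V, N) = 2 - N
U(w) = 9 - 2*w*(-113 + w) (U(w) = 9 - (w - 113)*(w + w) = 9 - (-113 + w)*2*w = 9 - 2*w*(-113 + w))
√(d(-109, 82) + U(-73 - 106)) = √((2 - 1*82) + (9 - 2*(-73 - 106)² + 226*(-73 - 106))) = √((2 - 82) + (9 - 2*(-179)² + 226*(-179))) = √(-80 + (9 - 2*32041 - 40454)) = √(-80 + (9 - 64082 - 40454)) = √(-80 - 104527) = √(-104607) = 3*I*√11623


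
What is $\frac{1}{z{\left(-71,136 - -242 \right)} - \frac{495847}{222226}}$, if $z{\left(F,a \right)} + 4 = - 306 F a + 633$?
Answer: $\frac{222226}{1825154309035} \approx 1.2176 \cdot 10^{-7}$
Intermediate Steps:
$z{\left(F,a \right)} = 629 - 306 F a$ ($z{\left(F,a \right)} = -4 + \left(- 306 F a + 633\right) = -4 - \left(-633 + 306 F a\right) = 629 - 306 F a$)
$\frac{1}{z{\left(-71,136 - -242 \right)} - \frac{495847}{222226}} = \frac{1}{\left(629 - - 21726 \left(136 - -242\right)\right) - \frac{495847}{222226}} = \frac{1}{\left(629 - - 21726 \left(136 + 242\right)\right) - \frac{495847}{222226}} = \frac{1}{\left(629 - \left(-21726\right) 378\right) - \frac{495847}{222226}} = \frac{1}{\left(629 + 8212428\right) - \frac{495847}{222226}} = \frac{1}{8213057 - \frac{495847}{222226}} = \frac{1}{\frac{1825154309035}{222226}} = \frac{222226}{1825154309035}$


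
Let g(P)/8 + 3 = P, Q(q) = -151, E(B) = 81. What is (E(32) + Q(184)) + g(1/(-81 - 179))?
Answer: -6112/65 ≈ -94.031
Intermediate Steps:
g(P) = -24 + 8*P
(E(32) + Q(184)) + g(1/(-81 - 179)) = (81 - 151) + (-24 + 8/(-81 - 179)) = -70 + (-24 + 8/(-260)) = -70 + (-24 + 8*(-1/260)) = -70 + (-24 - 2/65) = -70 - 1562/65 = -6112/65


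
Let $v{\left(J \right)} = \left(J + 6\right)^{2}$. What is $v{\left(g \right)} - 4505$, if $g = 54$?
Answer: $-905$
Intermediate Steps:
$v{\left(J \right)} = \left(6 + J\right)^{2}$
$v{\left(g \right)} - 4505 = \left(6 + 54\right)^{2} - 4505 = 60^{2} - 4505 = 3600 - 4505 = -905$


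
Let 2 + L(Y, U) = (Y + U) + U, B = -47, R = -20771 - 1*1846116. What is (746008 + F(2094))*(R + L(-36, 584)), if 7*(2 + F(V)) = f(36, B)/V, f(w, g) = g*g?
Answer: -6800658242043283/4886 ≈ -1.3919e+12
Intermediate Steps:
R = -1866887 (R = -20771 - 1846116 = -1866887)
f(w, g) = g²
L(Y, U) = -2 + Y + 2*U (L(Y, U) = -2 + ((Y + U) + U) = -2 + ((U + Y) + U) = -2 + (Y + 2*U) = -2 + Y + 2*U)
F(V) = -2 + 2209/(7*V) (F(V) = -2 + ((-47)²/V)/7 = -2 + (2209/V)/7 = -2 + 2209/(7*V))
(746008 + F(2094))*(R + L(-36, 584)) = (746008 + (-2 + (2209/7)/2094))*(-1866887 + (-2 - 36 + 2*584)) = (746008 + (-2 + (2209/7)*(1/2094)))*(-1866887 + (-2 - 36 + 1168)) = (746008 + (-2 + 2209/14658))*(-1866887 + 1130) = (746008 - 27107/14658)*(-1865757) = (10934958157/14658)*(-1865757) = -6800658242043283/4886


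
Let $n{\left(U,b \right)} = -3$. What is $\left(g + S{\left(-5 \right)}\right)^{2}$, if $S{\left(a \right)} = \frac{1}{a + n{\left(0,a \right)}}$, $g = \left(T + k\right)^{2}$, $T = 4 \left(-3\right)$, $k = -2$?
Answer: $\frac{2455489}{64} \approx 38367.0$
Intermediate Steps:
$T = -12$
$g = 196$ ($g = \left(-12 - 2\right)^{2} = \left(-14\right)^{2} = 196$)
$S{\left(a \right)} = \frac{1}{-3 + a}$ ($S{\left(a \right)} = \frac{1}{a - 3} = \frac{1}{-3 + a}$)
$\left(g + S{\left(-5 \right)}\right)^{2} = \left(196 + \frac{1}{-3 - 5}\right)^{2} = \left(196 + \frac{1}{-8}\right)^{2} = \left(196 - \frac{1}{8}\right)^{2} = \left(\frac{1567}{8}\right)^{2} = \frac{2455489}{64}$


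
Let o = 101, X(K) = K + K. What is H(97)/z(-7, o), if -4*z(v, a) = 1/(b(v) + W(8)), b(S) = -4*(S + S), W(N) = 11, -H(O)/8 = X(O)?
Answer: 415936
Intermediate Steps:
X(K) = 2*K
H(O) = -16*O
b(S) = -8*S
z(v, a) = -1/(4*(11 - 8*v)) (z(v, a) = -1/(4*(-8*v + 11)) = -1/(4*(11 - 8*v)))
H(97)/z(-7, o) = (-16*97)/((1/(4*(-11 + 8*(-7))))) = -1552/(1/(4*(-11 - 56))) = -1552/((¼)/(-67)) = -1552/((¼)*(-1/67)) = -1552/(-1/268) = -1552*(-268) = 415936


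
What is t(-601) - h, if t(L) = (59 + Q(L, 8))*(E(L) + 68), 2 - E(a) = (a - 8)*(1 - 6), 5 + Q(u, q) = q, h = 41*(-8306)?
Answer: 156096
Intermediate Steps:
h = -340546
Q(u, q) = -5 + q
E(a) = -38 + 5*a (E(a) = 2 - (a - 8)*(1 - 6) = 2 - (-8 + a)*(-5) = 2 - (40 - 5*a) = 2 + (-40 + 5*a) = -38 + 5*a)
t(L) = 1860 + 310*L (t(L) = (59 + (-5 + 8))*((-38 + 5*L) + 68) = (59 + 3)*(30 + 5*L) = 62*(30 + 5*L) = 1860 + 310*L)
t(-601) - h = (1860 + 310*(-601)) - 1*(-340546) = (1860 - 186310) + 340546 = -184450 + 340546 = 156096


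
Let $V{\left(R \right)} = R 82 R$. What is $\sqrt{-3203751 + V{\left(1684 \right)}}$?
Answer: $19 \sqrt{635281} \approx 15144.0$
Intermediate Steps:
$V{\left(R \right)} = 82 R^{2}$ ($V{\left(R \right)} = 82 R R = 82 R^{2}$)
$\sqrt{-3203751 + V{\left(1684 \right)}} = \sqrt{-3203751 + 82 \cdot 1684^{2}} = \sqrt{-3203751 + 82 \cdot 2835856} = \sqrt{-3203751 + 232540192} = \sqrt{229336441} = 19 \sqrt{635281}$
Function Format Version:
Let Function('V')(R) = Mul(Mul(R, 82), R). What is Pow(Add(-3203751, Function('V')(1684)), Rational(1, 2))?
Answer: Mul(19, Pow(635281, Rational(1, 2))) ≈ 15144.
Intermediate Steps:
Function('V')(R) = Mul(82, Pow(R, 2)) (Function('V')(R) = Mul(Mul(82, R), R) = Mul(82, Pow(R, 2)))
Pow(Add(-3203751, Function('V')(1684)), Rational(1, 2)) = Pow(Add(-3203751, Mul(82, Pow(1684, 2))), Rational(1, 2)) = Pow(Add(-3203751, Mul(82, 2835856)), Rational(1, 2)) = Pow(Add(-3203751, 232540192), Rational(1, 2)) = Pow(229336441, Rational(1, 2)) = Mul(19, Pow(635281, Rational(1, 2)))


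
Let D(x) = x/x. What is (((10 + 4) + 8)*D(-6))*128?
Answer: 2816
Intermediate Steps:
D(x) = 1
(((10 + 4) + 8)*D(-6))*128 = (((10 + 4) + 8)*1)*128 = ((14 + 8)*1)*128 = (22*1)*128 = 22*128 = 2816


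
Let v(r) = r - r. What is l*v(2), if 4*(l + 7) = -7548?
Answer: 0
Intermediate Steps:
v(r) = 0
l = -1894 (l = -7 + (¼)*(-7548) = -7 - 1887 = -1894)
l*v(2) = -1894*0 = 0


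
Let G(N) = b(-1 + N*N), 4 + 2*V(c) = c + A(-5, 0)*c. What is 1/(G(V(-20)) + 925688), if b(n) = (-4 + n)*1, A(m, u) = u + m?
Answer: 1/927127 ≈ 1.0786e-6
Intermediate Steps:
A(m, u) = m + u
b(n) = -4 + n
V(c) = -2 - 2*c (V(c) = -2 + (c + (-5 + 0)*c)/2 = -2 + (c - 5*c)/2 = -2 + (-4*c)/2 = -2 - 2*c)
G(N) = -5 + N**2 (G(N) = -4 + (-1 + N*N) = -4 + (-1 + N**2) = -5 + N**2)
1/(G(V(-20)) + 925688) = 1/((-5 + (-2 - 2*(-20))**2) + 925688) = 1/((-5 + (-2 + 40)**2) + 925688) = 1/((-5 + 38**2) + 925688) = 1/((-5 + 1444) + 925688) = 1/(1439 + 925688) = 1/927127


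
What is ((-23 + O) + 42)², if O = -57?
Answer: 1444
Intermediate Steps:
((-23 + O) + 42)² = ((-23 - 57) + 42)² = (-80 + 42)² = (-38)² = 1444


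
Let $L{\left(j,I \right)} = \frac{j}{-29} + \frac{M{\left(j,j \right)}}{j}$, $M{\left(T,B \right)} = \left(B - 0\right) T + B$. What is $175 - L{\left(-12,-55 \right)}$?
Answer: $\frac{5382}{29} \approx 185.59$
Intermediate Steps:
$M{\left(T,B \right)} = B + B T$ ($M{\left(T,B \right)} = \left(B + 0\right) T + B = B T + B = B + B T$)
$L{\left(j,I \right)} = 1 + \frac{28 j}{29}$ ($L{\left(j,I \right)} = \frac{j}{-29} + \frac{j \left(1 + j\right)}{j} = j \left(- \frac{1}{29}\right) + \left(1 + j\right) = - \frac{j}{29} + \left(1 + j\right) = 1 + \frac{28 j}{29}$)
$175 - L{\left(-12,-55 \right)} = 175 - \left(1 + \frac{28}{29} \left(-12\right)\right) = 175 - \left(1 - \frac{336}{29}\right) = 175 - - \frac{307}{29} = 175 + \frac{307}{29} = \frac{5382}{29}$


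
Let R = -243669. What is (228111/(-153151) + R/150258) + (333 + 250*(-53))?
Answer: -99106567527381/7670720986 ≈ -12920.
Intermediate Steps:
(228111/(-153151) + R/150258) + (333 + 250*(-53)) = (228111/(-153151) - 243669/150258) + (333 + 250*(-53)) = (228111*(-1/153151) - 243669*1/150258) + (333 - 13250) = (-228111/153151 - 81223/50086) - 12917 = -23864551219/7670720986 - 12917 = -99106567527381/7670720986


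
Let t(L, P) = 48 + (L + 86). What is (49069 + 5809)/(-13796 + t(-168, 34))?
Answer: -27439/6915 ≈ -3.9680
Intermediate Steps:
t(L, P) = 134 + L (t(L, P) = 48 + (86 + L) = 134 + L)
(49069 + 5809)/(-13796 + t(-168, 34)) = (49069 + 5809)/(-13796 + (134 - 168)) = 54878/(-13796 - 34) = 54878/(-13830) = 54878*(-1/13830) = -27439/6915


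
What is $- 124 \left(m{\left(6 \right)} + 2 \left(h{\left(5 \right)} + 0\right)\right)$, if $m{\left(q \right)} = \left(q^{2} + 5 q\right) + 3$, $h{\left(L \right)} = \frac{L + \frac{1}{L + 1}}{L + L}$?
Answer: $- \frac{130262}{15} \approx -8684.1$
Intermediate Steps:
$h{\left(L \right)} = \frac{L + \frac{1}{1 + L}}{2 L}$
$m{\left(q \right)} = 3 + q^{2} + 5 q$
$- 124 \left(m{\left(6 \right)} + 2 \left(h{\left(5 \right)} + 0\right)\right) = - 124 \left(\left(3 + 6^{2} + 5 \cdot 6\right) + 2 \left(\frac{1 + 5 + 5^{2}}{2 \cdot 5 \left(1 + 5\right)} + 0\right)\right) = - 124 \left(\left(3 + 36 + 30\right) + 2 \left(\frac{1}{2} \cdot \frac{1}{5} \cdot \frac{1}{6} \left(1 + 5 + 25\right) + 0\right)\right) = - 124 \left(69 + 2 \left(\frac{1}{2} \cdot \frac{1}{5} \cdot \frac{1}{6} \cdot 31 + 0\right)\right) = - 124 \left(69 + 2 \left(\frac{31}{60} + 0\right)\right) = - 124 \left(69 + 2 \cdot \frac{31}{60}\right) = - 124 \left(69 + \frac{31}{30}\right) = \left(-124\right) \frac{2101}{30} = - \frac{130262}{15}$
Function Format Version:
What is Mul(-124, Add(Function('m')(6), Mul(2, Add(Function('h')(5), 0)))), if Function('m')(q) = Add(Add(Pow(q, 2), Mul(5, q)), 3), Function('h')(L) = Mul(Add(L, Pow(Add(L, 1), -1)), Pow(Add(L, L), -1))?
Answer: Rational(-130262, 15) ≈ -8684.1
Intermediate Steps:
Function('h')(L) = Mul(Rational(1, 2), Pow(L, -1), Add(L, Pow(Add(1, L), -1))) (Function('h')(L) = Mul(Add(L, Pow(Add(1, L), -1)), Pow(Mul(2, L), -1)) = Mul(Add(L, Pow(Add(1, L), -1)), Mul(Rational(1, 2), Pow(L, -1))) = Mul(Rational(1, 2), Pow(L, -1), Add(L, Pow(Add(1, L), -1))))
Function('m')(q) = Add(3, Pow(q, 2), Mul(5, q))
Mul(-124, Add(Function('m')(6), Mul(2, Add(Function('h')(5), 0)))) = Mul(-124, Add(Add(3, Pow(6, 2), Mul(5, 6)), Mul(2, Add(Mul(Rational(1, 2), Pow(5, -1), Pow(Add(1, 5), -1), Add(1, 5, Pow(5, 2))), 0)))) = Mul(-124, Add(Add(3, 36, 30), Mul(2, Add(Mul(Rational(1, 2), Rational(1, 5), Pow(6, -1), Add(1, 5, 25)), 0)))) = Mul(-124, Add(69, Mul(2, Add(Mul(Rational(1, 2), Rational(1, 5), Rational(1, 6), 31), 0)))) = Mul(-124, Add(69, Mul(2, Add(Rational(31, 60), 0)))) = Mul(-124, Add(69, Mul(2, Rational(31, 60)))) = Mul(-124, Add(69, Rational(31, 30))) = Mul(-124, Rational(2101, 30)) = Rational(-130262, 15)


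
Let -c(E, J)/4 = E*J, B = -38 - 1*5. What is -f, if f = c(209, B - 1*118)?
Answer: -134596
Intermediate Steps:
B = -43 (B = -38 - 5 = -43)
c(E, J) = -4*E*J
f = 134596 (f = -4*209*(-43 - 1*118) = -4*209*(-43 - 118) = -4*209*(-161) = 134596)
-f = -1*134596 = -134596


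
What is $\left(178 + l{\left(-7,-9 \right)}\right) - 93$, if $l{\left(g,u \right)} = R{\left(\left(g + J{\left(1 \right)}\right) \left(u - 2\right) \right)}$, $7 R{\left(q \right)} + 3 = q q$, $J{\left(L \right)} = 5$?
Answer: $\frac{1076}{7} \approx 153.71$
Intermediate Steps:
$R{\left(q \right)} = - \frac{3}{7} + \frac{q^{2}}{7}$ ($R{\left(q \right)} = - \frac{3}{7} + \frac{q q}{7} = - \frac{3}{7} + \frac{q^{2}}{7}$)
$l{\left(g,u \right)} = - \frac{3}{7} + \frac{\left(-2 + u\right)^{2} \left(5 + g\right)^{2}}{7}$ ($l{\left(g,u \right)} = - \frac{3}{7} + \frac{\left(\left(g + 5\right) \left(u - 2\right)\right)^{2}}{7} = - \frac{3}{7} + \frac{\left(\left(5 + g\right) \left(-2 + u\right)\right)^{2}}{7} = - \frac{3}{7} + \frac{\left(\left(-2 + u\right) \left(5 + g\right)\right)^{2}}{7} = - \frac{3}{7} + \frac{\left(-2 + u\right)^{2} \left(5 + g\right)^{2}}{7}$)
$\left(178 + l{\left(-7,-9 \right)}\right) - 93 = \left(178 - \left(\frac{3}{7} - \frac{\left(-10 - -14 + 5 \left(-9\right) - -63\right)^{2}}{7}\right)\right) - 93 = \left(178 - \left(\frac{3}{7} - \frac{\left(-10 + 14 - 45 + 63\right)^{2}}{7}\right)\right) - 93 = \left(178 - \left(\frac{3}{7} - \frac{22^{2}}{7}\right)\right) - 93 = \left(178 + \left(- \frac{3}{7} + \frac{1}{7} \cdot 484\right)\right) - 93 = \left(178 + \left(- \frac{3}{7} + \frac{484}{7}\right)\right) - 93 = \left(178 + \frac{481}{7}\right) - 93 = \frac{1727}{7} - 93 = \frac{1076}{7}$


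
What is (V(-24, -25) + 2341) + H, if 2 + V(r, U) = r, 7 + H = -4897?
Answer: -2589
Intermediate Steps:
H = -4904 (H = -7 - 4897 = -4904)
V(r, U) = -2 + r
(V(-24, -25) + 2341) + H = ((-2 - 24) + 2341) - 4904 = (-26 + 2341) - 4904 = 2315 - 4904 = -2589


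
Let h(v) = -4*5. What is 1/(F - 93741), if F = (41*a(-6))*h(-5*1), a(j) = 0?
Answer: -1/93741 ≈ -1.0668e-5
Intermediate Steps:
h(v) = -20
F = 0 (F = (41*0)*(-20) = 0*(-20) = 0)
1/(F - 93741) = 1/(0 - 93741) = 1/(-93741) = -1/93741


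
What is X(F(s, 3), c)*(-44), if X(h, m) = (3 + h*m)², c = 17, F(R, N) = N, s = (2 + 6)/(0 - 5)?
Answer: -128304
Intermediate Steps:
s = -8/5 (s = 8/(-5) = 8*(-⅕) = -8/5 ≈ -1.6000)
X(F(s, 3), c)*(-44) = (3 + 3*17)²*(-44) = (3 + 51)²*(-44) = 54²*(-44) = 2916*(-44) = -128304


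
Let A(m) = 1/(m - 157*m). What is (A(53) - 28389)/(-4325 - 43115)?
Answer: 234720253/392233920 ≈ 0.59842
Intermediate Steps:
A(m) = -1/(156*m) (A(m) = 1/(-156*m) = -1/(156*m))
(A(53) - 28389)/(-4325 - 43115) = (-1/156/53 - 28389)/(-4325 - 43115) = (-1/156*1/53 - 28389)/(-47440) = (-1/8268 - 28389)*(-1/47440) = -234720253/8268*(-1/47440) = 234720253/392233920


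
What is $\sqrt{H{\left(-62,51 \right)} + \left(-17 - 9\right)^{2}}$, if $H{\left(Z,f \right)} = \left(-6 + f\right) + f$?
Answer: $2 \sqrt{193} \approx 27.785$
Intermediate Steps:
$H{\left(Z,f \right)} = -6 + 2 f$
$\sqrt{H{\left(-62,51 \right)} + \left(-17 - 9\right)^{2}} = \sqrt{\left(-6 + 2 \cdot 51\right) + \left(-17 - 9\right)^{2}} = \sqrt{\left(-6 + 102\right) + \left(-26\right)^{2}} = \sqrt{96 + 676} = \sqrt{772} = 2 \sqrt{193}$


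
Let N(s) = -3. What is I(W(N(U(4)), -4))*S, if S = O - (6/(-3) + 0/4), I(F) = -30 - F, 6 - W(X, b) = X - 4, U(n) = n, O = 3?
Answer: -215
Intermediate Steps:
W(X, b) = 10 - X (W(X, b) = 6 - (X - 4) = 6 - (-4 + X) = 6 + (4 - X) = 10 - X)
S = 5 (S = 3 - (6/(-3) + 0/4) = 3 - (6*(-1/3) + 0*(1/4)) = 3 - (-2 + 0) = 3 - 1*(-2) = 3 + 2 = 5)
I(W(N(U(4)), -4))*S = (-30 - (10 - 1*(-3)))*5 = (-30 - (10 + 3))*5 = (-30 - 1*13)*5 = (-30 - 13)*5 = -43*5 = -215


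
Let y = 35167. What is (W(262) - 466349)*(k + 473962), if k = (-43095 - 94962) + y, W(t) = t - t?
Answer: -173049056128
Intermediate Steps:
W(t) = 0
k = -102890 (k = (-43095 - 94962) + 35167 = -138057 + 35167 = -102890)
(W(262) - 466349)*(k + 473962) = (0 - 466349)*(-102890 + 473962) = -466349*371072 = -173049056128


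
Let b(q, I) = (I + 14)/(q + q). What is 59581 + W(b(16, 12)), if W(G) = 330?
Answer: 59911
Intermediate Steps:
b(q, I) = (14 + I)/(2*q) (b(q, I) = (14 + I)/((2*q)) = (14 + I)*(1/(2*q)) = (14 + I)/(2*q))
59581 + W(b(16, 12)) = 59581 + 330 = 59911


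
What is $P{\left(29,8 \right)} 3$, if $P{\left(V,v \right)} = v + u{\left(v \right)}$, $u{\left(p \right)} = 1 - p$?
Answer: $3$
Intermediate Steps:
$P{\left(V,v \right)} = 1$ ($P{\left(V,v \right)} = v - \left(-1 + v\right) = 1$)
$P{\left(29,8 \right)} 3 = 1 \cdot 3 = 3$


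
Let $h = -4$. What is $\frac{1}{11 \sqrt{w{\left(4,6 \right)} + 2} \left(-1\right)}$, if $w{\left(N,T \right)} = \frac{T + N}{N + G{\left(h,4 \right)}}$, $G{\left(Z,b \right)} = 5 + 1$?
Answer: $- \frac{\sqrt{3}}{33} \approx -0.052486$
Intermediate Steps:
$G{\left(Z,b \right)} = 6$
$w{\left(N,T \right)} = \frac{N + T}{6 + N}$ ($w{\left(N,T \right)} = \frac{T + N}{N + 6} = \frac{N + T}{6 + N}$)
$\frac{1}{11 \sqrt{w{\left(4,6 \right)} + 2} \left(-1\right)} = \frac{1}{11 \sqrt{\frac{4 + 6}{6 + 4} + 2} \left(-1\right)} = \frac{1}{11 \sqrt{\frac{1}{10} \cdot 10 + 2} \left(-1\right)} = \frac{1}{11 \sqrt{1 + 2} \left(-1\right)} = \frac{1}{11 \sqrt{3} \left(-1\right)} = \frac{1}{\left(-11\right) \sqrt{3}} = - \frac{\sqrt{3}}{33}$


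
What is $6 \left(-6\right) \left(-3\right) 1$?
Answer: $108$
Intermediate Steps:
$6 \left(-6\right) \left(-3\right) 1 = 6 \cdot 18 \cdot 1 = 6 \cdot 18 = 108$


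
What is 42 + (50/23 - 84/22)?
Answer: 10210/253 ≈ 40.356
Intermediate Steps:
42 + (50/23 - 84/22) = 42 + (50*(1/23) - 84*1/22) = 42 + (50/23 - 42/11) = 42 - 416/253 = 10210/253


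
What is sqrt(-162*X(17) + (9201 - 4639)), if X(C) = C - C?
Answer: sqrt(4562) ≈ 67.543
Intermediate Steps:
X(C) = 0
sqrt(-162*X(17) + (9201 - 4639)) = sqrt(-162*0 + (9201 - 4639)) = sqrt(0 + 4562) = sqrt(4562)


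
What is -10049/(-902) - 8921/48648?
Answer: 240408505/21940248 ≈ 10.957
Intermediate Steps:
-10049/(-902) - 8921/48648 = -10049*(-1/902) - 8921*1/48648 = 10049/902 - 8921/48648 = 240408505/21940248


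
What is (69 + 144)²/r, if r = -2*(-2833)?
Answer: 45369/5666 ≈ 8.0072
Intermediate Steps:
r = 5666
(69 + 144)²/r = (69 + 144)²/5666 = 213²*(1/5666) = 45369*(1/5666) = 45369/5666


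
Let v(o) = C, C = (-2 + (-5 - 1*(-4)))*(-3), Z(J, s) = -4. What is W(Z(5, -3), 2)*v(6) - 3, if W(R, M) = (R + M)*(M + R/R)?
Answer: -57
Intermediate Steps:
W(R, M) = (1 + M)*(M + R) (W(R, M) = (M + R)*(M + 1) = (M + R)*(1 + M) = (1 + M)*(M + R))
C = 9 (C = (-2 + (-5 + 4))*(-3) = (-2 - 1)*(-3) = -3*(-3) = 9)
v(o) = 9
W(Z(5, -3), 2)*v(6) - 3 = (2 - 4 + 2**2 + 2*(-4))*9 - 3 = (2 - 4 + 4 - 8)*9 - 3 = -6*9 - 3 = -54 - 3 = -57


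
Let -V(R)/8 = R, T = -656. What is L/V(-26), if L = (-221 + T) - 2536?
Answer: -3413/208 ≈ -16.409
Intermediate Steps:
V(R) = -8*R
L = -3413 (L = (-221 - 656) - 2536 = -877 - 2536 = -3413)
L/V(-26) = -3413/((-8*(-26))) = -3413/208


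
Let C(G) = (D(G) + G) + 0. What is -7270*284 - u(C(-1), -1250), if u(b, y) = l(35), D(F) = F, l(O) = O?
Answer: -2064715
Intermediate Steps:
C(G) = 2*G (C(G) = (G + G) + 0 = 2*G + 0 = 2*G)
u(b, y) = 35
-7270*284 - u(C(-1), -1250) = -7270*284 - 1*35 = -2064680 - 35 = -2064715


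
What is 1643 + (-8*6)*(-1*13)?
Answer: 2267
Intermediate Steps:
1643 + (-8*6)*(-1*13) = 1643 - 48*(-13) = 1643 + 624 = 2267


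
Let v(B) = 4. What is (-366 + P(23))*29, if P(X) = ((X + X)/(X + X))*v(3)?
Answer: -10498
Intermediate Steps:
P(X) = 4 (P(X) = ((X + X)/(X + X))*4 = ((2*X)/((2*X)))*4 = ((2*X)*(1/(2*X)))*4 = 1*4 = 4)
(-366 + P(23))*29 = (-366 + 4)*29 = -362*29 = -10498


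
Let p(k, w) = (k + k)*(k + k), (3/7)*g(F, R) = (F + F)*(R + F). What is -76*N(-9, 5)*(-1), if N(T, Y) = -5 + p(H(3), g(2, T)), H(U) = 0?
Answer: -380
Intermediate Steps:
g(F, R) = 14*F*(F + R)/3 (g(F, R) = 7*((F + F)*(R + F))/3 = 7*((2*F)*(F + R))/3 = 7*(2*F*(F + R))/3 = 14*F*(F + R)/3)
p(k, w) = 4*k**2 (p(k, w) = (2*k)*(2*k) = 4*k**2)
N(T, Y) = -5 (N(T, Y) = -5 + 4*0**2 = -5 + 4*0 = -5 + 0 = -5)
-76*N(-9, 5)*(-1) = -76*(-5)*(-1) = 380*(-1) = -380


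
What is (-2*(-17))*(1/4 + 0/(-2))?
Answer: 17/2 ≈ 8.5000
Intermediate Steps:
(-2*(-17))*(1/4 + 0/(-2)) = 34*(1*(¼) + 0*(-½)) = 34*(¼ + 0) = 34*(¼) = 17/2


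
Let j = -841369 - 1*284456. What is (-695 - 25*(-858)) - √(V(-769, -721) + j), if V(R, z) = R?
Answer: 20755 - I*√1126594 ≈ 20755.0 - 1061.4*I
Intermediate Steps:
j = -1125825 (j = -841369 - 284456 = -1125825)
(-695 - 25*(-858)) - √(V(-769, -721) + j) = (-695 - 25*(-858)) - √(-769 - 1125825) = (-695 + 21450) - √(-1126594) = 20755 - I*√1126594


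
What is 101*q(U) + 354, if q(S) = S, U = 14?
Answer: 1768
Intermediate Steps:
101*q(U) + 354 = 101*14 + 354 = 1414 + 354 = 1768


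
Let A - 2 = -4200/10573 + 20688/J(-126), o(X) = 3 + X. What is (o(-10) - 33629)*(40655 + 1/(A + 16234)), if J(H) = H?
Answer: -1219915888842079677/892095971 ≈ -1.3675e+9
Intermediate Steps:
A = -36099838/222033 (A = 2 + (-4200/10573 + 20688/(-126)) = 2 + (-4200*1/10573 + 20688*(-1/126)) = 2 + (-4200/10573 - 3448/21) = 2 - 36543904/222033 = -36099838/222033 ≈ -162.59)
(o(-10) - 33629)*(40655 + 1/(A + 16234)) = ((3 - 10) - 33629)*(40655 + 1/(-36099838/222033 + 16234)) = (-7 - 33629)*(40655 + 1/(3568383884/222033)) = -33636*(40655 + 222033/3568383884) = -33636*145072647026053/3568383884 = -1219915888842079677/892095971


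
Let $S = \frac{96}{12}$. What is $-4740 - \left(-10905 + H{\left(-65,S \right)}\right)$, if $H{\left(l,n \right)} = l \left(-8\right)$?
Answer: $5645$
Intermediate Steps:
$S = 8$ ($S = 96 \cdot \frac{1}{12} = 8$)
$H{\left(l,n \right)} = - 8 l$
$-4740 - \left(-10905 + H{\left(-65,S \right)}\right) = -4740 + \left(10905 - \left(-8\right) \left(-65\right)\right) = -4740 + \left(10905 - 520\right) = -4740 + 10385 = 5645$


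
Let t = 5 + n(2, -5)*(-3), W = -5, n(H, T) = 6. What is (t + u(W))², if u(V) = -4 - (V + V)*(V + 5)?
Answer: 289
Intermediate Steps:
u(V) = -4 - 2*V*(5 + V)
t = -13 (t = 5 + 6*(-3) = 5 - 18 = -13)
(t + u(W))² = (-13 + (-4 - 10*(-5) - 2*(-5)²))² = (-13 + (-4 + 50 - 2*25))² = (-13 + (-4 + 50 - 50))² = (-13 - 4)² = (-17)² = 289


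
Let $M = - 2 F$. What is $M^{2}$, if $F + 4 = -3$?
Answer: $196$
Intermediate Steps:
$F = -7$ ($F = -4 - 3 = -7$)
$M = 14$ ($M = \left(-2\right) \left(-7\right) = 14$)
$M^{2} = 14^{2} = 196$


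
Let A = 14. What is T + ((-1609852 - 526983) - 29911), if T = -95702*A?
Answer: -3506574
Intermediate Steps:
T = -1339828 (T = -95702*14 = -1339828)
T + ((-1609852 - 526983) - 29911) = -1339828 + ((-1609852 - 526983) - 29911) = -1339828 + (-2136835 - 29911) = -1339828 - 2166746 = -3506574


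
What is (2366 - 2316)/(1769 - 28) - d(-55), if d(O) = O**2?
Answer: -5266475/1741 ≈ -3025.0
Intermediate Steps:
(2366 - 2316)/(1769 - 28) - d(-55) = (2366 - 2316)/(1769 - 28) - 1*(-55)**2 = 50/1741 - 1*3025 = 50*(1/1741) - 3025 = 50/1741 - 3025 = -5266475/1741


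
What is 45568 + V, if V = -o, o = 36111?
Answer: 9457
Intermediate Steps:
V = -36111 (V = -1*36111 = -36111)
45568 + V = 45568 - 36111 = 9457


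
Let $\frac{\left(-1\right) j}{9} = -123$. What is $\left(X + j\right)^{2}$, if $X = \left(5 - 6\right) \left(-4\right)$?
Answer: $1234321$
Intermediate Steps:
$j = 1107$ ($j = \left(-9\right) \left(-123\right) = 1107$)
$X = 4$ ($X = \left(-1\right) \left(-4\right) = 4$)
$\left(X + j\right)^{2} = \left(4 + 1107\right)^{2} = 1111^{2} = 1234321$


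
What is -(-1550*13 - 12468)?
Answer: 32618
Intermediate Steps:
-(-1550*13 - 12468) = -(-20150 - 12468) = -1*(-32618) = 32618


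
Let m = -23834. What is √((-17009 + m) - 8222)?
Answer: I*√49065 ≈ 221.51*I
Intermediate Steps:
√((-17009 + m) - 8222) = √((-17009 - 23834) - 8222) = √(-40843 - 8222) = √(-49065) = I*√49065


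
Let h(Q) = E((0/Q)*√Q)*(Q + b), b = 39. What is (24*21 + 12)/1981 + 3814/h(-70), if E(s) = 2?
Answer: -3761771/61411 ≈ -61.256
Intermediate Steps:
h(Q) = 78 + 2*Q (h(Q) = 2*(Q + 39) = 2*(39 + Q) = 78 + 2*Q)
(24*21 + 12)/1981 + 3814/h(-70) = (24*21 + 12)/1981 + 3814/(78 + 2*(-70)) = (504 + 12)*(1/1981) + 3814/(78 - 140) = 516*(1/1981) + 3814/(-62) = 516/1981 + 3814*(-1/62) = 516/1981 - 1907/31 = -3761771/61411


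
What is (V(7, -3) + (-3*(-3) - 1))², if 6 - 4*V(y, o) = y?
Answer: 961/16 ≈ 60.063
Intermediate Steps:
V(y, o) = 3/2 - y/4
(V(7, -3) + (-3*(-3) - 1))² = ((3/2 - ¼*7) + (-3*(-3) - 1))² = ((3/2 - 7/4) + (9 - 1))² = (-¼ + 8)² = (31/4)² = 961/16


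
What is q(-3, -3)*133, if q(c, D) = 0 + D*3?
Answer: -1197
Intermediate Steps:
q(c, D) = 3*D (q(c, D) = 0 + 3*D = 3*D)
q(-3, -3)*133 = (3*(-3))*133 = -9*133 = -1197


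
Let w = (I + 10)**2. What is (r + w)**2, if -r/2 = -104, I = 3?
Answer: 142129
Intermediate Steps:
r = 208 (r = -2*(-104) = 208)
w = 169 (w = (3 + 10)**2 = 13**2 = 169)
(r + w)**2 = (208 + 169)**2 = 377**2 = 142129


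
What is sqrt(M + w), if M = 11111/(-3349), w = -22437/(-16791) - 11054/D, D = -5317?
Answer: sqrt(968818176266530557630)/99663724901 ≈ 0.31231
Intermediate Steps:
w = 101635081/29759249 (w = -22437/(-16791) - 11054/(-5317) = -22437*(-1/16791) - 11054*(-1/5317) = 7479/5597 + 11054/5317 = 101635081/29759249 ≈ 3.4152)
M = -11111/3349 (M = 11111*(-1/3349) = -11111/3349 ≈ -3.3177)
sqrt(M + w) = sqrt(-11111/3349 + 101635081/29759249) = sqrt(9720870630/99663724901) = sqrt(968818176266530557630)/99663724901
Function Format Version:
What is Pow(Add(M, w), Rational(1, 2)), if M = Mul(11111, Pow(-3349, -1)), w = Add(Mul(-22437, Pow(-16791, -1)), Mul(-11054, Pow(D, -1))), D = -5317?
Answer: Mul(Rational(1, 99663724901), Pow(968818176266530557630, Rational(1, 2))) ≈ 0.31231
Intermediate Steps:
w = Rational(101635081, 29759249) (w = Add(Mul(-22437, Pow(-16791, -1)), Mul(-11054, Pow(-5317, -1))) = Add(Mul(-22437, Rational(-1, 16791)), Mul(-11054, Rational(-1, 5317))) = Add(Rational(7479, 5597), Rational(11054, 5317)) = Rational(101635081, 29759249) ≈ 3.4152)
M = Rational(-11111, 3349) (M = Mul(11111, Rational(-1, 3349)) = Rational(-11111, 3349) ≈ -3.3177)
Pow(Add(M, w), Rational(1, 2)) = Pow(Add(Rational(-11111, 3349), Rational(101635081, 29759249)), Rational(1, 2)) = Pow(Rational(9720870630, 99663724901), Rational(1, 2)) = Mul(Rational(1, 99663724901), Pow(968818176266530557630, Rational(1, 2)))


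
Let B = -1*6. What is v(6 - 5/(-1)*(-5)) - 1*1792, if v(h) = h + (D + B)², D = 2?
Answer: -1795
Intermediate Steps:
B = -6
v(h) = 16 + h (v(h) = h + (2 - 6)² = h + (-4)² = h + 16 = 16 + h)
v(6 - 5/(-1)*(-5)) - 1*1792 = (16 + (6 - 5/(-1)*(-5))) - 1*1792 = (16 + (6 - 5*(-1)*(-5))) - 1792 = (16 + (6 + 5*(-5))) - 1792 = (16 + (6 - 25)) - 1792 = (16 - 19) - 1792 = -3 - 1792 = -1795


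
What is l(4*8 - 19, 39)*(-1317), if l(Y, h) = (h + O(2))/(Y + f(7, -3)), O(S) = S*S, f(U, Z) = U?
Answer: -56631/20 ≈ -2831.6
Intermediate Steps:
O(S) = S²
l(Y, h) = (4 + h)/(7 + Y) (l(Y, h) = (h + 2²)/(Y + 7) = (h + 4)/(7 + Y) = (4 + h)/(7 + Y))
l(4*8 - 19, 39)*(-1317) = ((4 + 39)/(7 + (4*8 - 19)))*(-1317) = (43/(7 + (32 - 19)))*(-1317) = (43/(7 + 13))*(-1317) = (43/20)*(-1317) = -56631/20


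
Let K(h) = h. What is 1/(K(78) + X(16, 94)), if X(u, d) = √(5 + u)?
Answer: 26/2021 - √21/6063 ≈ 0.012109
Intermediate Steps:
1/(K(78) + X(16, 94)) = 1/(78 + √(5 + 16)) = 1/(78 + √21)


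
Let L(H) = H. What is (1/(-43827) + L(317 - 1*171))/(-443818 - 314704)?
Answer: -6398741/33243743694 ≈ -0.00019248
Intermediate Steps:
(1/(-43827) + L(317 - 1*171))/(-443818 - 314704) = (1/(-43827) + (317 - 1*171))/(-443818 - 314704) = (-1/43827 + (317 - 171))/(-758522) = (-1/43827 + 146)*(-1/758522) = (6398741/43827)*(-1/758522) = -6398741/33243743694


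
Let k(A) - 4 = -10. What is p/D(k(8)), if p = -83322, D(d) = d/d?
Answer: -83322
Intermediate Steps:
k(A) = -6 (k(A) = 4 - 10 = -6)
D(d) = 1
p/D(k(8)) = -83322/1 = -83322*1 = -83322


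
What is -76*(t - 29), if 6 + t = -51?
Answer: 6536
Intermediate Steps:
t = -57 (t = -6 - 51 = -57)
-76*(t - 29) = -76*(-57 - 29) = -76*(-86) = 6536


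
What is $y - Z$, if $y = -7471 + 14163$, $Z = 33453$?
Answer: $-26761$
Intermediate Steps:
$y = 6692$
$y - Z = 6692 - 33453 = -26761$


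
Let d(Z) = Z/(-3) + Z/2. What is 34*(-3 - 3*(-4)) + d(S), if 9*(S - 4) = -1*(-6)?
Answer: 2761/9 ≈ 306.78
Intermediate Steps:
S = 14/3 (S = 4 + (-1*(-6))/9 = 4 + (⅑)*6 = 4 + ⅔ = 14/3 ≈ 4.6667)
d(Z) = Z/6 (d(Z) = Z*(-⅓) + Z*(½) = -Z/3 + Z/2 = Z/6)
34*(-3 - 3*(-4)) + d(S) = 34*(-3 - 3*(-4)) + (⅙)*(14/3) = 34*(-3 + 12) + 7/9 = 34*9 + 7/9 = 306 + 7/9 = 2761/9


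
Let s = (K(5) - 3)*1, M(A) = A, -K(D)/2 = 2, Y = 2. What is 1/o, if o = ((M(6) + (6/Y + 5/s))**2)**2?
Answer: 2401/11316496 ≈ 0.00021217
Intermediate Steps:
K(D) = -4 (K(D) = -2*2 = -4)
s = -7 (s = (-4 - 3)*1 = -7*1 = -7)
o = 11316496/2401 (o = ((6 + (6/2 + 5/(-7)))**2)**2 = ((6 + (6*(1/2) + 5*(-1/7)))**2)**2 = ((6 + (3 - 5/7))**2)**2 = ((6 + 16/7)**2)**2 = ((58/7)**2)**2 = (3364/49)**2 = 11316496/2401 ≈ 4713.2)
1/o = 1/(11316496/2401) = 2401/11316496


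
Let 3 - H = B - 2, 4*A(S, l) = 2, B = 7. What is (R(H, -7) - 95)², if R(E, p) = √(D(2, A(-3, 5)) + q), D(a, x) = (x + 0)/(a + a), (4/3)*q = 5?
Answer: (380 - √62)²/16 ≈ 8654.9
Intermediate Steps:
q = 15/4 (q = (¾)*5 = 15/4 ≈ 3.7500)
A(S, l) = ½ (A(S, l) = (¼)*2 = ½)
D(a, x) = x/(2*a) (D(a, x) = x/((2*a)) = x*(1/(2*a)) = x/(2*a))
H = -2 (H = 3 - (7 - 2) = 3 - 1*5 = 3 - 5 = -2)
R(E, p) = √62/4 (R(E, p) = √((½)*(½)/2 + 15/4) = √((½)*(½)*(½) + 15/4) = √(⅛ + 15/4) = √(31/8) = √62/4)
(R(H, -7) - 95)² = (√62/4 - 95)² = (-95 + √62/4)²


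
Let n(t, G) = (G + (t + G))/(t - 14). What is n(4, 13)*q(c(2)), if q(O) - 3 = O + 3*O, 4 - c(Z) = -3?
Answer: -93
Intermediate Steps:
c(Z) = 7 (c(Z) = 4 - 1*(-3) = 4 + 3 = 7)
n(t, G) = (t + 2*G)/(-14 + t) (n(t, G) = (G + (G + t))/(-14 + t) = (t + 2*G)/(-14 + t))
q(O) = 3 + 4*O (q(O) = 3 + (O + 3*O) = 3 + 4*O)
n(4, 13)*q(c(2)) = ((4 + 2*13)/(-14 + 4))*(3 + 4*7) = ((4 + 26)/(-10))*(3 + 28) = -⅒*30*31 = -3*31 = -93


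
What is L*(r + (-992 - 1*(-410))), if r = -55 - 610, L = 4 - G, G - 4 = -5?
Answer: -6235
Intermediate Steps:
G = -1 (G = 4 - 5 = -1)
L = 5 (L = 4 - 1*(-1) = 4 + 1 = 5)
r = -665
L*(r + (-992 - 1*(-410))) = 5*(-665 + (-992 - 1*(-410))) = 5*(-665 + (-992 + 410)) = 5*(-665 - 582) = 5*(-1247) = -6235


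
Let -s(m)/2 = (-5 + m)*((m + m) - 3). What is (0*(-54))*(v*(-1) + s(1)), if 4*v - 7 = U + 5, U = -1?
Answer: 0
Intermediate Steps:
v = 11/4 (v = 7/4 + (-1 + 5)/4 = 7/4 + (¼)*4 = 7/4 + 1 = 11/4 ≈ 2.7500)
s(m) = -2*(-5 + m)*(-3 + 2*m) (s(m) = -2*(-5 + m)*((m + m) - 3) = -2*(-5 + m)*(2*m - 3) = -2*(-5 + m)*(-3 + 2*m))
(0*(-54))*(v*(-1) + s(1)) = (0*(-54))*((11/4)*(-1) + (-30 - 4*1² + 26*1)) = 0*(-11/4 + (-30 - 4*1 + 26)) = 0*(-11/4 + (-30 - 4 + 26)) = 0*(-11/4 - 8) = 0*(-43/4) = 0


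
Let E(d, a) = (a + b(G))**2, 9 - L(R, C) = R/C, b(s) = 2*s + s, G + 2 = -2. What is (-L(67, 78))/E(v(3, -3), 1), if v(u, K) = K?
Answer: -635/9438 ≈ -0.067281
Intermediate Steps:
G = -4 (G = -2 - 2 = -4)
b(s) = 3*s
L(R, C) = 9 - R/C
E(d, a) = (-12 + a)**2 (E(d, a) = (a + 3*(-4))**2 = (a - 12)**2 = (-12 + a)**2)
(-L(67, 78))/E(v(3, -3), 1) = (-(9 - 1*67/78))/((-12 + 1)**2) = (-(9 - 1*67*1/78))/((-11)**2) = -(9 - 67/78)/121 = -1*635/78*(1/121) = -635/78*1/121 = -635/9438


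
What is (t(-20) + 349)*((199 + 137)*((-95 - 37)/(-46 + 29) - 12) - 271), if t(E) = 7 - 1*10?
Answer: -9964454/17 ≈ -5.8614e+5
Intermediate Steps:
t(E) = -3 (t(E) = 7 - 10 = -3)
(t(-20) + 349)*((199 + 137)*((-95 - 37)/(-46 + 29) - 12) - 271) = (-3 + 349)*((199 + 137)*((-95 - 37)/(-46 + 29) - 12) - 271) = 346*(336*(-132/(-17) - 12) - 271) = 346*(336*(-132*(-1/17) - 12) - 271) = 346*(336*(132/17 - 12) - 271) = 346*(336*(-72/17) - 271) = 346*(-24192/17 - 271) = 346*(-28799/17) = -9964454/17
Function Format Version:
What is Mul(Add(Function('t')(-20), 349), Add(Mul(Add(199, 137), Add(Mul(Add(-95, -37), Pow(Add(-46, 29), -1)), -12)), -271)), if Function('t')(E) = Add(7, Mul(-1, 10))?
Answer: Rational(-9964454, 17) ≈ -5.8614e+5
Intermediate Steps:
Function('t')(E) = -3 (Function('t')(E) = Add(7, -10) = -3)
Mul(Add(Function('t')(-20), 349), Add(Mul(Add(199, 137), Add(Mul(Add(-95, -37), Pow(Add(-46, 29), -1)), -12)), -271)) = Mul(Add(-3, 349), Add(Mul(Add(199, 137), Add(Mul(Add(-95, -37), Pow(Add(-46, 29), -1)), -12)), -271)) = Mul(346, Add(Mul(336, Add(Mul(-132, Pow(-17, -1)), -12)), -271)) = Mul(346, Add(Mul(336, Add(Mul(-132, Rational(-1, 17)), -12)), -271)) = Mul(346, Add(Mul(336, Add(Rational(132, 17), -12)), -271)) = Mul(346, Add(Mul(336, Rational(-72, 17)), -271)) = Mul(346, Add(Rational(-24192, 17), -271)) = Mul(346, Rational(-28799, 17)) = Rational(-9964454, 17)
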